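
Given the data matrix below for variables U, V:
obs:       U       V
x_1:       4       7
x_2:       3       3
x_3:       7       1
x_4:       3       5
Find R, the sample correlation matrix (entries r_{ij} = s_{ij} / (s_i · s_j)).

Step 1 — column means:
  mean(U) = (4 + 3 + 7 + 3) / 4 = 17/4 = 4.25
  mean(V) = (7 + 3 + 1 + 5) / 4 = 16/4 = 4

Step 2 — sample variances and covariances s[i,j] = (1/(n-1)) · Σ_k (x_{k,i} - mean_i) · (x_{k,j} - mean_j), with n-1 = 3:
  s[U,U] = ((-0.25)·(-0.25) + (-1.25)·(-1.25) + (2.75)·(2.75) + (-1.25)·(-1.25)) / 3 = 10.75/3 = 3.5833
  s[U,V] = ((-0.25)·(3) + (-1.25)·(-1) + (2.75)·(-3) + (-1.25)·(1)) / 3 = -9/3 = -3
  s[V,V] = ((3)·(3) + (-1)·(-1) + (-3)·(-3) + (1)·(1)) / 3 = 20/3 = 6.6667
  Sample standard deviations s_i = √(s[i,i]):
  s(U) = √(3.5833) = 1.893
  s(V) = √(6.6667) = 2.582

Step 3 — r_{ij} = s_{ij} / (s_i · s_j):
  r[U,U] = 1 (diagonal).
  r[U,V] = -3 / (1.893 · 2.582) = -3 / 4.8876 = -0.6138
  r[V,V] = 1 (diagonal).

R is symmetric with unit diagonal. Assembling:

R = [[1, -0.6138],
 [-0.6138, 1]]


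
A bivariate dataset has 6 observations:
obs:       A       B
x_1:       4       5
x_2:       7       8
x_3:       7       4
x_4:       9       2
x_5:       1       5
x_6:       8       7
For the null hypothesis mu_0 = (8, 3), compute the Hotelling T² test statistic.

Step 1 — sample mean vector:
  mean(A) = (4 + 7 + 7 + 9 + 1 + 8) / 6 = 36/6 = 6
  mean(B) = (5 + 8 + 4 + 2 + 5 + 7) / 6 = 31/6 = 5.1667
  x̄ = (6, 5.1667),  deviation x̄ - mu_0 = (6, 5.1667) - (8, 3) = (-2, 2.1667).

Step 2 — sample covariance matrix, S[i,j] = (1/(n-1)) · Σ_k (x_{k,i} - mean_i) · (x_{k,j} - mean_j), divisor n-1 = 5:
  S[A,A] = ((-2)·(-2) + (1)·(1) + (1)·(1) + (3)·(3) + (-5)·(-5) + (2)·(2)) / 5 = 44/5 = 8.8
  S[A,B] = ((-2)·(-0.1667) + (1)·(2.8333) + (1)·(-1.1667) + (3)·(-3.1667) + (-5)·(-0.1667) + (2)·(1.8333)) / 5 = -3/5 = -0.6
  S[B,B] = ((-0.1667)·(-0.1667) + (2.8333)·(2.8333) + (-1.1667)·(-1.1667) + (-3.1667)·(-3.1667) + (-0.1667)·(-0.1667) + (1.8333)·(1.8333)) / 5 = 22.8333/5 = 4.5667
  S = [[8.8, -0.6],
 [-0.6, 4.5667]].

Step 3 — invert S. det(S) = 8.8·4.5667 - (-0.6)² = 39.8267.
  S^{-1} = (1/det) · [[d, -b], [-b, a]] = [[0.1147, 0.0151],
 [0.0151, 0.221]].

Step 4 — quadratic form (x̄ - mu_0)^T · S^{-1} · (x̄ - mu_0):
  S^{-1} · (x̄ - mu_0) = (-0.1967, 0.4486),
  (x̄ - mu_0)^T · [...] = (-2)·(-0.1967) + (2.1667)·(0.4486) = 1.3654.

Step 5 — scale by n: T² = 6 · 1.3654 = 8.1922.

T² ≈ 8.1922


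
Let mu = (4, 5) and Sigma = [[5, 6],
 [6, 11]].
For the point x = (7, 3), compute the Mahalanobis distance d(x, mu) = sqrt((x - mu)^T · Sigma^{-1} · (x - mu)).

Step 1 — centre the observation: (x - mu) = (3, -2).

Step 2 — invert Sigma. det(Sigma) = 5·11 - (6)² = 19.
  Sigma^{-1} = (1/det) · [[d, -b], [-b, a]] = [[0.5789, -0.3158],
 [-0.3158, 0.2632]].

Step 3 — form the quadratic (x - mu)^T · Sigma^{-1} · (x - mu):
  Sigma^{-1} · (x - mu) = (2.3684, -1.4737).
  (x - mu)^T · [Sigma^{-1} · (x - mu)] = (3)·(2.3684) + (-2)·(-1.4737) = 10.0526.

Step 4 — take square root: d = √(10.0526) ≈ 3.1706.

d(x, mu) = √(10.0526) ≈ 3.1706


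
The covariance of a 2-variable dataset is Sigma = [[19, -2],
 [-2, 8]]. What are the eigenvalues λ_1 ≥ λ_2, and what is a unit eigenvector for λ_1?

Step 1 — characteristic polynomial of 2×2 Sigma:
  det(Sigma - λI) = λ² - trace · λ + det = 0.
  trace = 19 + 8 = 27, det = 19·8 - (-2)² = 148.
Step 2 — discriminant:
  Δ = trace² - 4·det = 729 - 592 = 137.
Step 3 — eigenvalues:
  λ = (trace ± √Δ)/2 = (27 ± 11.7047)/2,
  λ_1 = 19.3523,  λ_2 = 7.6477.

Step 4 — unit eigenvector for λ_1: solve (Sigma - λ_1 I)v = 0. First row:
  (19 - 19.3523)·v_x + (-2)·v_y = 0, i.e. (-0.3523)·v_x + (-2)·v_y = 0,
  so v ∝ (b, λ_1 - a) = (-2, 0.3523); multiply by -1 so the first entry is positive: u = (2, -0.3523).
  ||u|| = √((2)² + (-0.3523)²) = √(4.1242) ≈ 2.0308,
  v_1 = u/||u|| ≈ (0.9848, -0.1735) (||v_1|| = 1).

λ_1 = 19.3523,  λ_2 = 7.6477;  v_1 ≈ (0.9848, -0.1735)


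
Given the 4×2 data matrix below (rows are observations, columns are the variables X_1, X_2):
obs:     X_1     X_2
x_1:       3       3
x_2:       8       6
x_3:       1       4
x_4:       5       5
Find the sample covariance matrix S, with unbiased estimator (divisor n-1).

Step 1 — column means:
  mean(X_1) = (3 + 8 + 1 + 5) / 4 = 17/4 = 4.25
  mean(X_2) = (3 + 6 + 4 + 5) / 4 = 18/4 = 4.5

Step 2 — sample covariance S[i,j] = (1/(n-1)) · Σ_k (x_{k,i} - mean_i) · (x_{k,j} - mean_j), with n-1 = 3.
  S[X_1,X_1] = ((-1.25)·(-1.25) + (3.75)·(3.75) + (-3.25)·(-3.25) + (0.75)·(0.75)) / 3 = 26.75/3 = 8.9167
  S[X_1,X_2] = ((-1.25)·(-1.5) + (3.75)·(1.5) + (-3.25)·(-0.5) + (0.75)·(0.5)) / 3 = 9.5/3 = 3.1667
  S[X_2,X_2] = ((-1.5)·(-1.5) + (1.5)·(1.5) + (-0.5)·(-0.5) + (0.5)·(0.5)) / 3 = 5/3 = 1.6667

S is symmetric (S[j,i] = S[i,j]). Assembling:

S = [[8.9167, 3.1667],
 [3.1667, 1.6667]]


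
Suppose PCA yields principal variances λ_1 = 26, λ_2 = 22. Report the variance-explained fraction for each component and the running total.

Step 1 — total variance = trace(Sigma) = Σ λ_i = 26 + 22 = 48.

Step 2 — fraction explained by component i = λ_i / Σ λ:
  PC1: 26/48 = 0.5417
  PC2: 22/48 = 0.4583

Step 3 — cumulative fraction after k components = (λ_1 + ... + λ_k) / Σ λ:
  k = 1: 26/48 = 0.5417
  k = 2: (26 + 22)/48 = 48/48 = 1

Summary (fraction, with percent):

explained: PC1 0.5417 (54.17%), PC2 0.4583 (45.83%);  cumulative: 0.5417, 1


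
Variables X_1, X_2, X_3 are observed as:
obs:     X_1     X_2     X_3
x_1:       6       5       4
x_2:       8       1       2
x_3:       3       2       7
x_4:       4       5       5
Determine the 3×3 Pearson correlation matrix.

Step 1 — column means:
  mean(X_1) = (6 + 8 + 3 + 4) / 4 = 21/4 = 5.25
  mean(X_2) = (5 + 1 + 2 + 5) / 4 = 13/4 = 3.25
  mean(X_3) = (4 + 2 + 7 + 5) / 4 = 18/4 = 4.5

Step 2 — sample variances and covariances s[i,j] = (1/(n-1)) · Σ_k (x_{k,i} - mean_i) · (x_{k,j} - mean_j), with n-1 = 3:
  s[X_1,X_1] = ((0.75)·(0.75) + (2.75)·(2.75) + (-2.25)·(-2.25) + (-1.25)·(-1.25)) / 3 = 14.75/3 = 4.9167
  s[X_1,X_2] = ((0.75)·(1.75) + (2.75)·(-2.25) + (-2.25)·(-1.25) + (-1.25)·(1.75)) / 3 = -4.25/3 = -1.4167
  s[X_1,X_3] = ((0.75)·(-0.5) + (2.75)·(-2.5) + (-2.25)·(2.5) + (-1.25)·(0.5)) / 3 = -13.5/3 = -4.5
  s[X_2,X_2] = ((1.75)·(1.75) + (-2.25)·(-2.25) + (-1.25)·(-1.25) + (1.75)·(1.75)) / 3 = 12.75/3 = 4.25
  s[X_2,X_3] = ((1.75)·(-0.5) + (-2.25)·(-2.5) + (-1.25)·(2.5) + (1.75)·(0.5)) / 3 = 2.5/3 = 0.8333
  s[X_3,X_3] = ((-0.5)·(-0.5) + (-2.5)·(-2.5) + (2.5)·(2.5) + (0.5)·(0.5)) / 3 = 13/3 = 4.3333
  Sample standard deviations s_i = √(s[i,i]):
  s(X_1) = √(4.9167) = 2.2174
  s(X_2) = √(4.25) = 2.0616
  s(X_3) = √(4.3333) = 2.0817

Step 3 — r_{ij} = s_{ij} / (s_i · s_j):
  r[X_1,X_1] = 1 (diagonal).
  r[X_1,X_2] = -1.4167 / (2.2174 · 2.0616) = -1.4167 / 4.5712 = -0.3099
  r[X_1,X_3] = -4.5 / (2.2174 · 2.0817) = -4.5 / 4.6158 = -0.9749
  r[X_2,X_2] = 1 (diagonal).
  r[X_2,X_3] = 0.8333 / (2.0616 · 2.0817) = 0.8333 / 4.2915 = 0.1942
  r[X_3,X_3] = 1 (diagonal).

R is symmetric with unit diagonal. Assembling:

R = [[1, -0.3099, -0.9749],
 [-0.3099, 1, 0.1942],
 [-0.9749, 0.1942, 1]]


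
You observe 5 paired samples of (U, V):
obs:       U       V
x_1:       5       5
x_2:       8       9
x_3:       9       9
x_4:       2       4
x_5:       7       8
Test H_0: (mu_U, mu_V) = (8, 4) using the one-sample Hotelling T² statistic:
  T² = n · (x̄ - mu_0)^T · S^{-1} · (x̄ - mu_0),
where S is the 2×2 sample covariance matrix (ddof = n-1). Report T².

Step 1 — sample mean vector:
  mean(U) = (5 + 8 + 9 + 2 + 7) / 5 = 31/5 = 6.2
  mean(V) = (5 + 9 + 9 + 4 + 8) / 5 = 35/5 = 7
  x̄ = (6.2, 7),  deviation x̄ - mu_0 = (6.2, 7) - (8, 4) = (-1.8, 3).

Step 2 — sample covariance matrix, S[i,j] = (1/(n-1)) · Σ_k (x_{k,i} - mean_i) · (x_{k,j} - mean_j), divisor n-1 = 4:
  S[U,U] = ((-1.2)·(-1.2) + (1.8)·(1.8) + (2.8)·(2.8) + (-4.2)·(-4.2) + (0.8)·(0.8)) / 4 = 30.8/4 = 7.7
  S[U,V] = ((-1.2)·(-2) + (1.8)·(2) + (2.8)·(2) + (-4.2)·(-3) + (0.8)·(1)) / 4 = 25/4 = 6.25
  S[V,V] = ((-2)·(-2) + (2)·(2) + (2)·(2) + (-3)·(-3) + (1)·(1)) / 4 = 22/4 = 5.5
  S = [[7.7, 6.25],
 [6.25, 5.5]].

Step 3 — invert S. det(S) = 7.7·5.5 - (6.25)² = 3.2875.
  S^{-1} = (1/det) · [[d, -b], [-b, a]] = [[1.673, -1.9011],
 [-1.9011, 2.3422]].

Step 4 — quadratic form (x̄ - mu_0)^T · S^{-1} · (x̄ - mu_0):
  S^{-1} · (x̄ - mu_0) = (-8.7148, 10.4487),
  (x̄ - mu_0)^T · [...] = (-1.8)·(-8.7148) + (3)·(10.4487) = 47.0327.

Step 5 — scale by n: T² = 5 · 47.0327 = 235.1635.

T² ≈ 235.1635


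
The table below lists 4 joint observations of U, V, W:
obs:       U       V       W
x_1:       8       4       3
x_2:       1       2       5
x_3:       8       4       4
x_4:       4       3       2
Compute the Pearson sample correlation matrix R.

Step 1 — column means:
  mean(U) = (8 + 1 + 8 + 4) / 4 = 21/4 = 5.25
  mean(V) = (4 + 2 + 4 + 3) / 4 = 13/4 = 3.25
  mean(W) = (3 + 5 + 4 + 2) / 4 = 14/4 = 3.5

Step 2 — sample variances and covariances s[i,j] = (1/(n-1)) · Σ_k (x_{k,i} - mean_i) · (x_{k,j} - mean_j), with n-1 = 3:
  s[U,U] = ((2.75)·(2.75) + (-4.25)·(-4.25) + (2.75)·(2.75) + (-1.25)·(-1.25)) / 3 = 34.75/3 = 11.5833
  s[U,V] = ((2.75)·(0.75) + (-4.25)·(-1.25) + (2.75)·(0.75) + (-1.25)·(-0.25)) / 3 = 9.75/3 = 3.25
  s[U,W] = ((2.75)·(-0.5) + (-4.25)·(1.5) + (2.75)·(0.5) + (-1.25)·(-1.5)) / 3 = -4.5/3 = -1.5
  s[V,V] = ((0.75)·(0.75) + (-1.25)·(-1.25) + (0.75)·(0.75) + (-0.25)·(-0.25)) / 3 = 2.75/3 = 0.9167
  s[V,W] = ((0.75)·(-0.5) + (-1.25)·(1.5) + (0.75)·(0.5) + (-0.25)·(-1.5)) / 3 = -1.5/3 = -0.5
  s[W,W] = ((-0.5)·(-0.5) + (1.5)·(1.5) + (0.5)·(0.5) + (-1.5)·(-1.5)) / 3 = 5/3 = 1.6667
  Sample standard deviations s_i = √(s[i,i]):
  s(U) = √(11.5833) = 3.4034
  s(V) = √(0.9167) = 0.9574
  s(W) = √(1.6667) = 1.291

Step 3 — r_{ij} = s_{ij} / (s_i · s_j):
  r[U,U] = 1 (diagonal).
  r[U,V] = 3.25 / (3.4034 · 0.9574) = 3.25 / 3.2585 = 0.9974
  r[U,W] = -1.5 / (3.4034 · 1.291) = -1.5 / 4.3938 = -0.3414
  r[V,V] = 1 (diagonal).
  r[V,W] = -0.5 / (0.9574 · 1.291) = -0.5 / 1.236 = -0.4045
  r[W,W] = 1 (diagonal).

R is symmetric with unit diagonal. Assembling:

R = [[1, 0.9974, -0.3414],
 [0.9974, 1, -0.4045],
 [-0.3414, -0.4045, 1]]


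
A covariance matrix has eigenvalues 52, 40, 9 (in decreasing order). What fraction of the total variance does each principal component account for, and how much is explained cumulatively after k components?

Step 1 — total variance = trace(Sigma) = Σ λ_i = 52 + 40 + 9 = 101.

Step 2 — fraction explained by component i = λ_i / Σ λ:
  PC1: 52/101 = 0.5149
  PC2: 40/101 = 0.396
  PC3: 9/101 = 0.0891

Step 3 — cumulative fraction after k components = (λ_1 + ... + λ_k) / Σ λ:
  k = 1: 52/101 = 0.5149
  k = 2: (52 + 40)/101 = 92/101 = 0.9109
  k = 3: (52 + 40 + 9)/101 = 101/101 = 1

Summary (fraction, with percent):

explained: PC1 0.5149 (51.49%), PC2 0.396 (39.6%), PC3 0.0891 (8.91%);  cumulative: 0.5149, 0.9109, 1


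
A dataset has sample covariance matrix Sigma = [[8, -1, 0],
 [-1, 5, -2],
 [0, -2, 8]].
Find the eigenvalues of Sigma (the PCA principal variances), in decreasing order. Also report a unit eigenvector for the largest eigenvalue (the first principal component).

Step 1 — characteristic polynomial p(λ) = det(λI - Sigma) = λ³ - tr·λ² + c_1·λ - det, where tr = trace, c_1 = sum of the principal 2×2 minors, det = det(Sigma):
  tr = 8 + 5 + 8 = 21,
  c_1 = (8·5 - (-1)²) + (8·8 - (0)²) + (5·8 - (-2)²) = 39 + 64 + 36 = 139,
  det = 8·(5·8 - (-2)²) - (-1)·((-1)·8 - (-2)·(0)) + (0)·((-1)·(-2) - 5·(0)) = 8·(36) - (-1)·(-8) + (0)·(2) = 280.
  So p(λ) = λ³ - 21λ² + 139λ - 280.
Step 2 — look for an integer root (rational root theorem: any rational root is an integer divisor of 280). Testing λ = 8:
  p(8) = 512 - 1344 + 1112 - 280 = 0  ✓
  Dividing out (λ - 8): p(λ) = (λ - 8)(λ² - 13λ + 35).
Step 3 — remaining eigenvalues from the quadratic λ² - 13λ + 35 = 0:
  Δ = 13² - 4·35 = 169 - 140 = 29,  λ = (13 ± √29)/2 = (13 ± 5.3852)/2 ≈ 9.1926 or 3.8074.
  Sorted: λ_1 = 9.1926,  λ_2 = 8,  λ_3 = 3.8074  (check: sum = 21 = tr ✓).

Step 4 — unit eigenvector for λ_1 ≈ 9.1926: v spans the null space of (Sigma - λ_1 I), whose rows are
  r_1 = (-1.1926, -1, 0),  r_2 = (-1, -4.1926, -2),  r_3 = (0, -2, -1.1926).
  v is orthogonal to every row, so take v ∝ r_1 × r_2 = ((-1)·(-2) - (0)·(-4.1926), (0)·(-1) - (-1.1926)·(-2), (-1.1926)·(-4.1926) - (-1)·(-1)) ≈ (2, -2.3852, 4).
  Let u = (2, -2.3852, 4).
  ||u|| = √((2)² + (-2.3852)² + (4)²) = √(25.689) ≈ 5.0684,  v_1 = u/||u|| ≈ (0.3946, -0.4706, 0.7892) (||v_1|| = 1).

λ_1 = 9.1926,  λ_2 = 8,  λ_3 = 3.8074;  v_1 ≈ (0.3946, -0.4706, 0.7892)


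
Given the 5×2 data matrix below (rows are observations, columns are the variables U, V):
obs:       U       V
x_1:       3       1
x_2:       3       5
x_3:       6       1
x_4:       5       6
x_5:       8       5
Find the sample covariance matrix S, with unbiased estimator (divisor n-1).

Step 1 — column means:
  mean(U) = (3 + 3 + 6 + 5 + 8) / 5 = 25/5 = 5
  mean(V) = (1 + 5 + 1 + 6 + 5) / 5 = 18/5 = 3.6

Step 2 — sample covariance S[i,j] = (1/(n-1)) · Σ_k (x_{k,i} - mean_i) · (x_{k,j} - mean_j), with n-1 = 4.
  S[U,U] = ((-2)·(-2) + (-2)·(-2) + (1)·(1) + (0)·(0) + (3)·(3)) / 4 = 18/4 = 4.5
  S[U,V] = ((-2)·(-2.6) + (-2)·(1.4) + (1)·(-2.6) + (0)·(2.4) + (3)·(1.4)) / 4 = 4/4 = 1
  S[V,V] = ((-2.6)·(-2.6) + (1.4)·(1.4) + (-2.6)·(-2.6) + (2.4)·(2.4) + (1.4)·(1.4)) / 4 = 23.2/4 = 5.8

S is symmetric (S[j,i] = S[i,j]). Assembling:

S = [[4.5, 1],
 [1, 5.8]]


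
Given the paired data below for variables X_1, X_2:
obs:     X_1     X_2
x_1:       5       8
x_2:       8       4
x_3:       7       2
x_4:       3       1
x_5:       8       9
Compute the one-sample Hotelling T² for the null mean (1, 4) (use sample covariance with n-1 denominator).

Step 1 — sample mean vector:
  mean(X_1) = (5 + 8 + 7 + 3 + 8) / 5 = 31/5 = 6.2
  mean(X_2) = (8 + 4 + 2 + 1 + 9) / 5 = 24/5 = 4.8
  x̄ = (6.2, 4.8),  deviation x̄ - mu_0 = (6.2, 4.8) - (1, 4) = (5.2, 0.8).

Step 2 — sample covariance matrix, S[i,j] = (1/(n-1)) · Σ_k (x_{k,i} - mean_i) · (x_{k,j} - mean_j), divisor n-1 = 4:
  S[X_1,X_1] = ((-1.2)·(-1.2) + (1.8)·(1.8) + (0.8)·(0.8) + (-3.2)·(-3.2) + (1.8)·(1.8)) / 4 = 18.8/4 = 4.7
  S[X_1,X_2] = ((-1.2)·(3.2) + (1.8)·(-0.8) + (0.8)·(-2.8) + (-3.2)·(-3.8) + (1.8)·(4.2)) / 4 = 12.2/4 = 3.05
  S[X_2,X_2] = ((3.2)·(3.2) + (-0.8)·(-0.8) + (-2.8)·(-2.8) + (-3.8)·(-3.8) + (4.2)·(4.2)) / 4 = 50.8/4 = 12.7
  S = [[4.7, 3.05],
 [3.05, 12.7]].

Step 3 — invert S. det(S) = 4.7·12.7 - (3.05)² = 50.3875.
  S^{-1} = (1/det) · [[d, -b], [-b, a]] = [[0.252, -0.0605],
 [-0.0605, 0.0933]].

Step 4 — quadratic form (x̄ - mu_0)^T · S^{-1} · (x̄ - mu_0):
  S^{-1} · (x̄ - mu_0) = (1.2622, -0.2401),
  (x̄ - mu_0)^T · [...] = (5.2)·(1.2622) + (0.8)·(-0.2401) = 6.3714.

Step 5 — scale by n: T² = 5 · 6.3714 = 31.8571.

T² ≈ 31.8571


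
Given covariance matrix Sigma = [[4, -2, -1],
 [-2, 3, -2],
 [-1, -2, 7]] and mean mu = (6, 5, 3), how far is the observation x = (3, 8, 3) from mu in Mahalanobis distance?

Step 1 — centre the observation: (x - mu) = (-3, 3, 0).

Step 2 — invert Sigma (cofactor / det for 3×3, or solve directly):
  Sigma^{-1} = [[0.5862, 0.5517, 0.2414],
 [0.5517, 0.931, 0.3448],
 [0.2414, 0.3448, 0.2759]].

Step 3 — form the quadratic (x - mu)^T · Sigma^{-1} · (x - mu):
  Sigma^{-1} · (x - mu) = (-0.1034, 1.1379, 0.3103).
  (x - mu)^T · [Sigma^{-1} · (x - mu)] = (-3)·(-0.1034) + (3)·(1.1379) + (0)·(0.3103) = 3.7241.

Step 4 — take square root: d = √(3.7241) ≈ 1.9298.

d(x, mu) = √(3.7241) ≈ 1.9298


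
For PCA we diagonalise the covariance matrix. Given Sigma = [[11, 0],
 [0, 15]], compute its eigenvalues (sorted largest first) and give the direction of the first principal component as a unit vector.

Step 1 — characteristic polynomial of 2×2 Sigma:
  det(Sigma - λI) = λ² - trace · λ + det = 0.
  trace = 11 + 15 = 26, det = 11·15 - (0)² = 165.
Step 2 — discriminant:
  Δ = trace² - 4·det = 676 - 660 = 16.
Step 3 — eigenvalues:
  λ = (trace ± √Δ)/2 = (26 ± 4)/2,
  λ_1 = 15,  λ_2 = 11.

Step 4 — unit eigenvector for λ_1: Sigma is diagonal, so its eigenvectors are the coordinate axes. λ_1 = 15 is the diagonal entry on the second coordinate axis, hence
  v_1 = (0, 1) (||v_1|| = 1).

λ_1 = 15,  λ_2 = 11;  v_1 ≈ (0, 1)


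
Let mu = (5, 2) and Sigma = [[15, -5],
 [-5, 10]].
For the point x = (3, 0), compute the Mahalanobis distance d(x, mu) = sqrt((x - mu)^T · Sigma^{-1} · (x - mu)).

Step 1 — centre the observation: (x - mu) = (-2, -2).

Step 2 — invert Sigma. det(Sigma) = 15·10 - (-5)² = 125.
  Sigma^{-1} = (1/det) · [[d, -b], [-b, a]] = [[0.08, 0.04],
 [0.04, 0.12]].

Step 3 — form the quadratic (x - mu)^T · Sigma^{-1} · (x - mu):
  Sigma^{-1} · (x - mu) = (-0.24, -0.32).
  (x - mu)^T · [Sigma^{-1} · (x - mu)] = (-2)·(-0.24) + (-2)·(-0.32) = 1.12.

Step 4 — take square root: d = √(1.12) ≈ 1.0583.

d(x, mu) = √(1.12) ≈ 1.0583


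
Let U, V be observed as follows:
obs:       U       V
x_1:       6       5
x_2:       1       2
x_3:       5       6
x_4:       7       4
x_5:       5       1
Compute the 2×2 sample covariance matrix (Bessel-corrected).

Step 1 — column means:
  mean(U) = (6 + 1 + 5 + 7 + 5) / 5 = 24/5 = 4.8
  mean(V) = (5 + 2 + 6 + 4 + 1) / 5 = 18/5 = 3.6

Step 2 — sample covariance S[i,j] = (1/(n-1)) · Σ_k (x_{k,i} - mean_i) · (x_{k,j} - mean_j), with n-1 = 4.
  S[U,U] = ((1.2)·(1.2) + (-3.8)·(-3.8) + (0.2)·(0.2) + (2.2)·(2.2) + (0.2)·(0.2)) / 4 = 20.8/4 = 5.2
  S[U,V] = ((1.2)·(1.4) + (-3.8)·(-1.6) + (0.2)·(2.4) + (2.2)·(0.4) + (0.2)·(-2.6)) / 4 = 8.6/4 = 2.15
  S[V,V] = ((1.4)·(1.4) + (-1.6)·(-1.6) + (2.4)·(2.4) + (0.4)·(0.4) + (-2.6)·(-2.6)) / 4 = 17.2/4 = 4.3

S is symmetric (S[j,i] = S[i,j]). Assembling:

S = [[5.2, 2.15],
 [2.15, 4.3]]


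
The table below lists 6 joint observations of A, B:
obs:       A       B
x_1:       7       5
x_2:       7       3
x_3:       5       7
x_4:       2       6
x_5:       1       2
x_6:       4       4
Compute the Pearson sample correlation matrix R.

Step 1 — column means:
  mean(A) = (7 + 7 + 5 + 2 + 1 + 4) / 6 = 26/6 = 4.3333
  mean(B) = (5 + 3 + 7 + 6 + 2 + 4) / 6 = 27/6 = 4.5

Step 2 — sample variances and covariances s[i,j] = (1/(n-1)) · Σ_k (x_{k,i} - mean_i) · (x_{k,j} - mean_j), with n-1 = 5:
  s[A,A] = ((2.6667)·(2.6667) + (2.6667)·(2.6667) + (0.6667)·(0.6667) + (-2.3333)·(-2.3333) + (-3.3333)·(-3.3333) + (-0.3333)·(-0.3333)) / 5 = 31.3333/5 = 6.2667
  s[A,B] = ((2.6667)·(0.5) + (2.6667)·(-1.5) + (0.6667)·(2.5) + (-2.3333)·(1.5) + (-3.3333)·(-2.5) + (-0.3333)·(-0.5)) / 5 = 4/5 = 0.8
  s[B,B] = ((0.5)·(0.5) + (-1.5)·(-1.5) + (2.5)·(2.5) + (1.5)·(1.5) + (-2.5)·(-2.5) + (-0.5)·(-0.5)) / 5 = 17.5/5 = 3.5
  Sample standard deviations s_i = √(s[i,i]):
  s(A) = √(6.2667) = 2.5033
  s(B) = √(3.5) = 1.8708

Step 3 — r_{ij} = s_{ij} / (s_i · s_j):
  r[A,A] = 1 (diagonal).
  r[A,B] = 0.8 / (2.5033 · 1.8708) = 0.8 / 4.6833 = 0.1708
  r[B,B] = 1 (diagonal).

R is symmetric with unit diagonal. Assembling:

R = [[1, 0.1708],
 [0.1708, 1]]


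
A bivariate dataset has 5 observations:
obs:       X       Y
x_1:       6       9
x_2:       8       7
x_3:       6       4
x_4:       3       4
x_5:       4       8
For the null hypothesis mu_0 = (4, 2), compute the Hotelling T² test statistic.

Step 1 — sample mean vector:
  mean(X) = (6 + 8 + 6 + 3 + 4) / 5 = 27/5 = 5.4
  mean(Y) = (9 + 7 + 4 + 4 + 8) / 5 = 32/5 = 6.4
  x̄ = (5.4, 6.4),  deviation x̄ - mu_0 = (5.4, 6.4) - (4, 2) = (1.4, 4.4).

Step 2 — sample covariance matrix, S[i,j] = (1/(n-1)) · Σ_k (x_{k,i} - mean_i) · (x_{k,j} - mean_j), divisor n-1 = 4:
  S[X,X] = ((0.6)·(0.6) + (2.6)·(2.6) + (0.6)·(0.6) + (-2.4)·(-2.4) + (-1.4)·(-1.4)) / 4 = 15.2/4 = 3.8
  S[X,Y] = ((0.6)·(2.6) + (2.6)·(0.6) + (0.6)·(-2.4) + (-2.4)·(-2.4) + (-1.4)·(1.6)) / 4 = 5.2/4 = 1.3
  S[Y,Y] = ((2.6)·(2.6) + (0.6)·(0.6) + (-2.4)·(-2.4) + (-2.4)·(-2.4) + (1.6)·(1.6)) / 4 = 21.2/4 = 5.3
  S = [[3.8, 1.3],
 [1.3, 5.3]].

Step 3 — invert S. det(S) = 3.8·5.3 - (1.3)² = 18.45.
  S^{-1} = (1/det) · [[d, -b], [-b, a]] = [[0.2873, -0.0705],
 [-0.0705, 0.206]].

Step 4 — quadratic form (x̄ - mu_0)^T · S^{-1} · (x̄ - mu_0):
  S^{-1} · (x̄ - mu_0) = (0.0921, 0.8076),
  (x̄ - mu_0)^T · [...] = (1.4)·(0.0921) + (4.4)·(0.8076) = 3.6824.

Step 5 — scale by n: T² = 5 · 3.6824 = 18.4119.

T² ≈ 18.4119


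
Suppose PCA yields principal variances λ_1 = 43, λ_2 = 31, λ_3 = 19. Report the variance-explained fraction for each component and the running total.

Step 1 — total variance = trace(Sigma) = Σ λ_i = 43 + 31 + 19 = 93.

Step 2 — fraction explained by component i = λ_i / Σ λ:
  PC1: 43/93 = 0.4624
  PC2: 31/93 = 0.3333
  PC3: 19/93 = 0.2043

Step 3 — cumulative fraction after k components = (λ_1 + ... + λ_k) / Σ λ:
  k = 1: 43/93 = 0.4624
  k = 2: (43 + 31)/93 = 74/93 = 0.7957
  k = 3: (43 + 31 + 19)/93 = 93/93 = 1

Summary (fraction, with percent):

explained: PC1 0.4624 (46.24%), PC2 0.3333 (33.33%), PC3 0.2043 (20.43%);  cumulative: 0.4624, 0.7957, 1


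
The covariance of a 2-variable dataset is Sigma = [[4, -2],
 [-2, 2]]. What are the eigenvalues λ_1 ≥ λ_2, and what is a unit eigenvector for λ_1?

Step 1 — characteristic polynomial of 2×2 Sigma:
  det(Sigma - λI) = λ² - trace · λ + det = 0.
  trace = 4 + 2 = 6, det = 4·2 - (-2)² = 4.
Step 2 — discriminant:
  Δ = trace² - 4·det = 36 - 16 = 20.
Step 3 — eigenvalues:
  λ = (trace ± √Δ)/2 = (6 ± 4.4721)/2,
  λ_1 = 5.2361,  λ_2 = 0.7639.

Step 4 — unit eigenvector for λ_1: solve (Sigma - λ_1 I)v = 0. First row:
  (4 - 5.2361)·v_x + (-2)·v_y = 0, i.e. (-1.2361)·v_x + (-2)·v_y = 0,
  so v ∝ (b, λ_1 - a) = (-2, 1.2361); multiply by -1 so the first entry is positive: u = (2, -1.2361).
  ||u|| = √((2)² + (-1.2361)²) = √(5.5279) ≈ 2.3511,
  v_1 = u/||u|| ≈ (0.8507, -0.5257) (||v_1|| = 1).

λ_1 = 5.2361,  λ_2 = 0.7639;  v_1 ≈ (0.8507, -0.5257)


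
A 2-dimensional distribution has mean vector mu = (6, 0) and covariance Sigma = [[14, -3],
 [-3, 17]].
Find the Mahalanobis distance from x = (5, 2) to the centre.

Step 1 — centre the observation: (x - mu) = (-1, 2).

Step 2 — invert Sigma. det(Sigma) = 14·17 - (-3)² = 229.
  Sigma^{-1} = (1/det) · [[d, -b], [-b, a]] = [[0.0742, 0.0131],
 [0.0131, 0.0611]].

Step 3 — form the quadratic (x - mu)^T · Sigma^{-1} · (x - mu):
  Sigma^{-1} · (x - mu) = (-0.048, 0.1092).
  (x - mu)^T · [Sigma^{-1} · (x - mu)] = (-1)·(-0.048) + (2)·(0.1092) = 0.2664.

Step 4 — take square root: d = √(0.2664) ≈ 0.5161.

d(x, mu) = √(0.2664) ≈ 0.5161


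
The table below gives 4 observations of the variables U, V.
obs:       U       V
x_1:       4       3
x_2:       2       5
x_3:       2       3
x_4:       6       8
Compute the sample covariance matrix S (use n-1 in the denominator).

Step 1 — column means:
  mean(U) = (4 + 2 + 2 + 6) / 4 = 14/4 = 3.5
  mean(V) = (3 + 5 + 3 + 8) / 4 = 19/4 = 4.75

Step 2 — sample covariance S[i,j] = (1/(n-1)) · Σ_k (x_{k,i} - mean_i) · (x_{k,j} - mean_j), with n-1 = 3.
  S[U,U] = ((0.5)·(0.5) + (-1.5)·(-1.5) + (-1.5)·(-1.5) + (2.5)·(2.5)) / 3 = 11/3 = 3.6667
  S[U,V] = ((0.5)·(-1.75) + (-1.5)·(0.25) + (-1.5)·(-1.75) + (2.5)·(3.25)) / 3 = 9.5/3 = 3.1667
  S[V,V] = ((-1.75)·(-1.75) + (0.25)·(0.25) + (-1.75)·(-1.75) + (3.25)·(3.25)) / 3 = 16.75/3 = 5.5833

S is symmetric (S[j,i] = S[i,j]). Assembling:

S = [[3.6667, 3.1667],
 [3.1667, 5.5833]]


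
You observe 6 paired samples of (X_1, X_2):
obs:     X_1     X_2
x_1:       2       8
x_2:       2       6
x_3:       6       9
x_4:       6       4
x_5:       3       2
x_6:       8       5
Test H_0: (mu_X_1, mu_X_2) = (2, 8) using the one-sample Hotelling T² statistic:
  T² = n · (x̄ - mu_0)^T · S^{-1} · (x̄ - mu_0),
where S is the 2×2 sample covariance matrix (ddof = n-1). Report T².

Step 1 — sample mean vector:
  mean(X_1) = (2 + 2 + 6 + 6 + 3 + 8) / 6 = 27/6 = 4.5
  mean(X_2) = (8 + 6 + 9 + 4 + 2 + 5) / 6 = 34/6 = 5.6667
  x̄ = (4.5, 5.6667),  deviation x̄ - mu_0 = (4.5, 5.6667) - (2, 8) = (2.5, -2.3333).

Step 2 — sample covariance matrix, S[i,j] = (1/(n-1)) · Σ_k (x_{k,i} - mean_i) · (x_{k,j} - mean_j), divisor n-1 = 5:
  S[X_1,X_1] = ((-2.5)·(-2.5) + (-2.5)·(-2.5) + (1.5)·(1.5) + (1.5)·(1.5) + (-1.5)·(-1.5) + (3.5)·(3.5)) / 5 = 31.5/5 = 6.3
  S[X_1,X_2] = ((-2.5)·(2.3333) + (-2.5)·(0.3333) + (1.5)·(3.3333) + (1.5)·(-1.6667) + (-1.5)·(-3.6667) + (3.5)·(-0.6667)) / 5 = -1/5 = -0.2
  S[X_2,X_2] = ((2.3333)·(2.3333) + (0.3333)·(0.3333) + (3.3333)·(3.3333) + (-1.6667)·(-1.6667) + (-3.6667)·(-3.6667) + (-0.6667)·(-0.6667)) / 5 = 33.3333/5 = 6.6667
  S = [[6.3, -0.2],
 [-0.2, 6.6667]].

Step 3 — invert S. det(S) = 6.3·6.6667 - (-0.2)² = 41.96.
  S^{-1} = (1/det) · [[d, -b], [-b, a]] = [[0.1589, 0.0048],
 [0.0048, 0.1501]].

Step 4 — quadratic form (x̄ - mu_0)^T · S^{-1} · (x̄ - mu_0):
  S^{-1} · (x̄ - mu_0) = (0.3861, -0.3384),
  (x̄ - mu_0)^T · [...] = (2.5)·(0.3861) + (-2.3333)·(-0.3384) = 1.7548.

Step 5 — scale by n: T² = 6 · 1.7548 = 10.5291.

T² ≈ 10.5291


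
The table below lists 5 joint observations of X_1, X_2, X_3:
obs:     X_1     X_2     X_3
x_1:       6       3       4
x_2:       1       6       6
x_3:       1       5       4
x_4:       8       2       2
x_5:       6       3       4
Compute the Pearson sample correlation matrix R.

Step 1 — column means:
  mean(X_1) = (6 + 1 + 1 + 8 + 6) / 5 = 22/5 = 4.4
  mean(X_2) = (3 + 6 + 5 + 2 + 3) / 5 = 19/5 = 3.8
  mean(X_3) = (4 + 6 + 4 + 2 + 4) / 5 = 20/5 = 4

Step 2 — sample variances and covariances s[i,j] = (1/(n-1)) · Σ_k (x_{k,i} - mean_i) · (x_{k,j} - mean_j), with n-1 = 4:
  s[X_1,X_1] = ((1.6)·(1.6) + (-3.4)·(-3.4) + (-3.4)·(-3.4) + (3.6)·(3.6) + (1.6)·(1.6)) / 4 = 41.2/4 = 10.3
  s[X_1,X_2] = ((1.6)·(-0.8) + (-3.4)·(2.2) + (-3.4)·(1.2) + (3.6)·(-1.8) + (1.6)·(-0.8)) / 4 = -20.6/4 = -5.15
  s[X_1,X_3] = ((1.6)·(0) + (-3.4)·(2) + (-3.4)·(0) + (3.6)·(-2) + (1.6)·(0)) / 4 = -14/4 = -3.5
  s[X_2,X_2] = ((-0.8)·(-0.8) + (2.2)·(2.2) + (1.2)·(1.2) + (-1.8)·(-1.8) + (-0.8)·(-0.8)) / 4 = 10.8/4 = 2.7
  s[X_2,X_3] = ((-0.8)·(0) + (2.2)·(2) + (1.2)·(0) + (-1.8)·(-2) + (-0.8)·(0)) / 4 = 8/4 = 2
  s[X_3,X_3] = ((0)·(0) + (2)·(2) + (0)·(0) + (-2)·(-2) + (0)·(0)) / 4 = 8/4 = 2
  Sample standard deviations s_i = √(s[i,i]):
  s(X_1) = √(10.3) = 3.2094
  s(X_2) = √(2.7) = 1.6432
  s(X_3) = √(2) = 1.4142

Step 3 — r_{ij} = s_{ij} / (s_i · s_j):
  r[X_1,X_1] = 1 (diagonal).
  r[X_1,X_2] = -5.15 / (3.2094 · 1.6432) = -5.15 / 5.2735 = -0.9766
  r[X_1,X_3] = -3.5 / (3.2094 · 1.4142) = -3.5 / 4.5387 = -0.7711
  r[X_2,X_2] = 1 (diagonal).
  r[X_2,X_3] = 2 / (1.6432 · 1.4142) = 2 / 2.3238 = 0.8607
  r[X_3,X_3] = 1 (diagonal).

R is symmetric with unit diagonal. Assembling:

R = [[1, -0.9766, -0.7711],
 [-0.9766, 1, 0.8607],
 [-0.7711, 0.8607, 1]]


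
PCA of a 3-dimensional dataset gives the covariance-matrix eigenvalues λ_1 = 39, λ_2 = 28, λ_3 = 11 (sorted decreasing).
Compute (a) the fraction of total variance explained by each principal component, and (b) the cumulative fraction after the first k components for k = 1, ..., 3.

Step 1 — total variance = trace(Sigma) = Σ λ_i = 39 + 28 + 11 = 78.

Step 2 — fraction explained by component i = λ_i / Σ λ:
  PC1: 39/78 = 0.5
  PC2: 28/78 = 0.359
  PC3: 11/78 = 0.141

Step 3 — cumulative fraction after k components = (λ_1 + ... + λ_k) / Σ λ:
  k = 1: 39/78 = 0.5
  k = 2: (39 + 28)/78 = 67/78 = 0.859
  k = 3: (39 + 28 + 11)/78 = 78/78 = 1

Summary (fraction, with percent):

explained: PC1 0.5 (50%), PC2 0.359 (35.9%), PC3 0.141 (14.1%);  cumulative: 0.5, 0.859, 1


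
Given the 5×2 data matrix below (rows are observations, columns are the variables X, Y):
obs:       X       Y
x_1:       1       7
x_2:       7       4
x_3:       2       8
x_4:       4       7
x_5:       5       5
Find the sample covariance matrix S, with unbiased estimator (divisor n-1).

Step 1 — column means:
  mean(X) = (1 + 7 + 2 + 4 + 5) / 5 = 19/5 = 3.8
  mean(Y) = (7 + 4 + 8 + 7 + 5) / 5 = 31/5 = 6.2

Step 2 — sample covariance S[i,j] = (1/(n-1)) · Σ_k (x_{k,i} - mean_i) · (x_{k,j} - mean_j), with n-1 = 4.
  S[X,X] = ((-2.8)·(-2.8) + (3.2)·(3.2) + (-1.8)·(-1.8) + (0.2)·(0.2) + (1.2)·(1.2)) / 4 = 22.8/4 = 5.7
  S[X,Y] = ((-2.8)·(0.8) + (3.2)·(-2.2) + (-1.8)·(1.8) + (0.2)·(0.8) + (1.2)·(-1.2)) / 4 = -13.8/4 = -3.45
  S[Y,Y] = ((0.8)·(0.8) + (-2.2)·(-2.2) + (1.8)·(1.8) + (0.8)·(0.8) + (-1.2)·(-1.2)) / 4 = 10.8/4 = 2.7

S is symmetric (S[j,i] = S[i,j]). Assembling:

S = [[5.7, -3.45],
 [-3.45, 2.7]]


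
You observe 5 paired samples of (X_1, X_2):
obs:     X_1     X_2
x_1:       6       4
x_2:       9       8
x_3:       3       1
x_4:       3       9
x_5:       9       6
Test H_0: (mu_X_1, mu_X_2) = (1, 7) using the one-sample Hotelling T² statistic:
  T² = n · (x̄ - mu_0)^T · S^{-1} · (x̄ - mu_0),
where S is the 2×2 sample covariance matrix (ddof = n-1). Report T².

Step 1 — sample mean vector:
  mean(X_1) = (6 + 9 + 3 + 3 + 9) / 5 = 30/5 = 6
  mean(X_2) = (4 + 8 + 1 + 9 + 6) / 5 = 28/5 = 5.6
  x̄ = (6, 5.6),  deviation x̄ - mu_0 = (6, 5.6) - (1, 7) = (5, -1.4).

Step 2 — sample covariance matrix, S[i,j] = (1/(n-1)) · Σ_k (x_{k,i} - mean_i) · (x_{k,j} - mean_j), divisor n-1 = 4:
  S[X_1,X_1] = ((0)·(0) + (3)·(3) + (-3)·(-3) + (-3)·(-3) + (3)·(3)) / 4 = 36/4 = 9
  S[X_1,X_2] = ((0)·(-1.6) + (3)·(2.4) + (-3)·(-4.6) + (-3)·(3.4) + (3)·(0.4)) / 4 = 12/4 = 3
  S[X_2,X_2] = ((-1.6)·(-1.6) + (2.4)·(2.4) + (-4.6)·(-4.6) + (3.4)·(3.4) + (0.4)·(0.4)) / 4 = 41.2/4 = 10.3
  S = [[9, 3],
 [3, 10.3]].

Step 3 — invert S. det(S) = 9·10.3 - (3)² = 83.7.
  S^{-1} = (1/det) · [[d, -b], [-b, a]] = [[0.1231, -0.0358],
 [-0.0358, 0.1075]].

Step 4 — quadratic form (x̄ - mu_0)^T · S^{-1} · (x̄ - mu_0):
  S^{-1} · (x̄ - mu_0) = (0.6655, -0.3297),
  (x̄ - mu_0)^T · [...] = (5)·(0.6655) + (-1.4)·(-0.3297) = 3.789.

Step 5 — scale by n: T² = 5 · 3.789 = 18.945.

T² ≈ 18.945


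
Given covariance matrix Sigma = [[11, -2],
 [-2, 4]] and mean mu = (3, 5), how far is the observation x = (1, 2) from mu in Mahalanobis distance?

Step 1 — centre the observation: (x - mu) = (-2, -3).

Step 2 — invert Sigma. det(Sigma) = 11·4 - (-2)² = 40.
  Sigma^{-1} = (1/det) · [[d, -b], [-b, a]] = [[0.1, 0.05],
 [0.05, 0.275]].

Step 3 — form the quadratic (x - mu)^T · Sigma^{-1} · (x - mu):
  Sigma^{-1} · (x - mu) = (-0.35, -0.925).
  (x - mu)^T · [Sigma^{-1} · (x - mu)] = (-2)·(-0.35) + (-3)·(-0.925) = 3.475.

Step 4 — take square root: d = √(3.475) ≈ 1.8641.

d(x, mu) = √(3.475) ≈ 1.8641


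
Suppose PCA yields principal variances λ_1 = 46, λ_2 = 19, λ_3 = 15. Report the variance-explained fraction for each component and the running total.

Step 1 — total variance = trace(Sigma) = Σ λ_i = 46 + 19 + 15 = 80.

Step 2 — fraction explained by component i = λ_i / Σ λ:
  PC1: 46/80 = 0.575
  PC2: 19/80 = 0.2375
  PC3: 15/80 = 0.1875

Step 3 — cumulative fraction after k components = (λ_1 + ... + λ_k) / Σ λ:
  k = 1: 46/80 = 0.575
  k = 2: (46 + 19)/80 = 65/80 = 0.8125
  k = 3: (46 + 19 + 15)/80 = 80/80 = 1

Summary (fraction, with percent):

explained: PC1 0.575 (57.5%), PC2 0.2375 (23.75%), PC3 0.1875 (18.75%);  cumulative: 0.575, 0.8125, 1


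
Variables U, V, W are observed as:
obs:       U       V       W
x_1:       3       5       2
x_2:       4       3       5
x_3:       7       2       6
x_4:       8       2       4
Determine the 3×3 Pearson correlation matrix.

Step 1 — column means:
  mean(U) = (3 + 4 + 7 + 8) / 4 = 22/4 = 5.5
  mean(V) = (5 + 3 + 2 + 2) / 4 = 12/4 = 3
  mean(W) = (2 + 5 + 6 + 4) / 4 = 17/4 = 4.25

Step 2 — sample variances and covariances s[i,j] = (1/(n-1)) · Σ_k (x_{k,i} - mean_i) · (x_{k,j} - mean_j), with n-1 = 3:
  s[U,U] = ((-2.5)·(-2.5) + (-1.5)·(-1.5) + (1.5)·(1.5) + (2.5)·(2.5)) / 3 = 17/3 = 5.6667
  s[U,V] = ((-2.5)·(2) + (-1.5)·(0) + (1.5)·(-1) + (2.5)·(-1)) / 3 = -9/3 = -3
  s[U,W] = ((-2.5)·(-2.25) + (-1.5)·(0.75) + (1.5)·(1.75) + (2.5)·(-0.25)) / 3 = 6.5/3 = 2.1667
  s[V,V] = ((2)·(2) + (0)·(0) + (-1)·(-1) + (-1)·(-1)) / 3 = 6/3 = 2
  s[V,W] = ((2)·(-2.25) + (0)·(0.75) + (-1)·(1.75) + (-1)·(-0.25)) / 3 = -6/3 = -2
  s[W,W] = ((-2.25)·(-2.25) + (0.75)·(0.75) + (1.75)·(1.75) + (-0.25)·(-0.25)) / 3 = 8.75/3 = 2.9167
  Sample standard deviations s_i = √(s[i,i]):
  s(U) = √(5.6667) = 2.3805
  s(V) = √(2) = 1.4142
  s(W) = √(2.9167) = 1.7078

Step 3 — r_{ij} = s_{ij} / (s_i · s_j):
  r[U,U] = 1 (diagonal).
  r[U,V] = -3 / (2.3805 · 1.4142) = -3 / 3.3665 = -0.8911
  r[U,W] = 2.1667 / (2.3805 · 1.7078) = 2.1667 / 4.0654 = 0.5329
  r[V,V] = 1 (diagonal).
  r[V,W] = -2 / (1.4142 · 1.7078) = -2 / 2.4152 = -0.8281
  r[W,W] = 1 (diagonal).

R is symmetric with unit diagonal. Assembling:

R = [[1, -0.8911, 0.5329],
 [-0.8911, 1, -0.8281],
 [0.5329, -0.8281, 1]]


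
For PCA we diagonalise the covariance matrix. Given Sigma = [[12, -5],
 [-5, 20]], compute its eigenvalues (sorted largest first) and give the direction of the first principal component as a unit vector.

Step 1 — characteristic polynomial of 2×2 Sigma:
  det(Sigma - λI) = λ² - trace · λ + det = 0.
  trace = 12 + 20 = 32, det = 12·20 - (-5)² = 215.
Step 2 — discriminant:
  Δ = trace² - 4·det = 1024 - 860 = 164.
Step 3 — eigenvalues:
  λ = (trace ± √Δ)/2 = (32 ± 12.8062)/2,
  λ_1 = 22.4031,  λ_2 = 9.5969.

Step 4 — unit eigenvector for λ_1: solve (Sigma - λ_1 I)v = 0. First row:
  (12 - 22.4031)·v_x + (-5)·v_y = 0, i.e. (-10.4031)·v_x + (-5)·v_y = 0,
  so v ∝ (b, λ_1 - a) = (-5, 10.4031); multiply by -1 so the first entry is positive: u = (5, -10.4031).
  ||u|| = √((5)² + (-10.4031)²) = √(133.225) ≈ 11.5423,
  v_1 = u/||u|| ≈ (0.4332, -0.9013) (||v_1|| = 1).

λ_1 = 22.4031,  λ_2 = 9.5969;  v_1 ≈ (0.4332, -0.9013)


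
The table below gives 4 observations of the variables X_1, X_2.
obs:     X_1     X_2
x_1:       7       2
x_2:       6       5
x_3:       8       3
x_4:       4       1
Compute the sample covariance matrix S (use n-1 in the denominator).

Step 1 — column means:
  mean(X_1) = (7 + 6 + 8 + 4) / 4 = 25/4 = 6.25
  mean(X_2) = (2 + 5 + 3 + 1) / 4 = 11/4 = 2.75

Step 2 — sample covariance S[i,j] = (1/(n-1)) · Σ_k (x_{k,i} - mean_i) · (x_{k,j} - mean_j), with n-1 = 3.
  S[X_1,X_1] = ((0.75)·(0.75) + (-0.25)·(-0.25) + (1.75)·(1.75) + (-2.25)·(-2.25)) / 3 = 8.75/3 = 2.9167
  S[X_1,X_2] = ((0.75)·(-0.75) + (-0.25)·(2.25) + (1.75)·(0.25) + (-2.25)·(-1.75)) / 3 = 3.25/3 = 1.0833
  S[X_2,X_2] = ((-0.75)·(-0.75) + (2.25)·(2.25) + (0.25)·(0.25) + (-1.75)·(-1.75)) / 3 = 8.75/3 = 2.9167

S is symmetric (S[j,i] = S[i,j]). Assembling:

S = [[2.9167, 1.0833],
 [1.0833, 2.9167]]


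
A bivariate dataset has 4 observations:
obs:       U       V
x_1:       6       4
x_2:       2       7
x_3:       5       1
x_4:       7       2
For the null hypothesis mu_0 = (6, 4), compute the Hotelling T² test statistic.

Step 1 — sample mean vector:
  mean(U) = (6 + 2 + 5 + 7) / 4 = 20/4 = 5
  mean(V) = (4 + 7 + 1 + 2) / 4 = 14/4 = 3.5
  x̄ = (5, 3.5),  deviation x̄ - mu_0 = (5, 3.5) - (6, 4) = (-1, -0.5).

Step 2 — sample covariance matrix, S[i,j] = (1/(n-1)) · Σ_k (x_{k,i} - mean_i) · (x_{k,j} - mean_j), divisor n-1 = 3:
  S[U,U] = ((1)·(1) + (-3)·(-3) + (0)·(0) + (2)·(2)) / 3 = 14/3 = 4.6667
  S[U,V] = ((1)·(0.5) + (-3)·(3.5) + (0)·(-2.5) + (2)·(-1.5)) / 3 = -13/3 = -4.3333
  S[V,V] = ((0.5)·(0.5) + (3.5)·(3.5) + (-2.5)·(-2.5) + (-1.5)·(-1.5)) / 3 = 21/3 = 7
  S = [[4.6667, -4.3333],
 [-4.3333, 7]].

Step 3 — invert S. det(S) = 4.6667·7 - (-4.3333)² = 13.8889.
  S^{-1} = (1/det) · [[d, -b], [-b, a]] = [[0.504, 0.312],
 [0.312, 0.336]].

Step 4 — quadratic form (x̄ - mu_0)^T · S^{-1} · (x̄ - mu_0):
  S^{-1} · (x̄ - mu_0) = (-0.66, -0.48),
  (x̄ - mu_0)^T · [...] = (-1)·(-0.66) + (-0.5)·(-0.48) = 0.9.

Step 5 — scale by n: T² = 4 · 0.9 = 3.6.

T² ≈ 3.6


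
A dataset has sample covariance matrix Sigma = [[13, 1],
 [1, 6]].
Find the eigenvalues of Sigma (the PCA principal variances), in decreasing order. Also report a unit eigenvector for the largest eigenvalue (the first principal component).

Step 1 — characteristic polynomial of 2×2 Sigma:
  det(Sigma - λI) = λ² - trace · λ + det = 0.
  trace = 13 + 6 = 19, det = 13·6 - (1)² = 77.
Step 2 — discriminant:
  Δ = trace² - 4·det = 361 - 308 = 53.
Step 3 — eigenvalues:
  λ = (trace ± √Δ)/2 = (19 ± 7.2801)/2,
  λ_1 = 13.1401,  λ_2 = 5.8599.

Step 4 — unit eigenvector for λ_1: solve (Sigma - λ_1 I)v = 0. First row:
  (13 - 13.1401)·v_x + (1)·v_y = 0, i.e. (-0.1401)·v_x + (1)·v_y = 0,
  so v ∝ (b, λ_1 - a) = (1, 0.1401) = u.
  ||u|| = √((1)² + (0.1401)²) = √(1.0196) ≈ 1.0098,
  v_1 = u/||u|| ≈ (0.9903, 0.1387) (||v_1|| = 1).

λ_1 = 13.1401,  λ_2 = 5.8599;  v_1 ≈ (0.9903, 0.1387)


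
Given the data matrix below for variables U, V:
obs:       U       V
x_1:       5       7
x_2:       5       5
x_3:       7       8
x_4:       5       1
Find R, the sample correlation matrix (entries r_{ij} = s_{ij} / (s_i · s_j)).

Step 1 — column means:
  mean(U) = (5 + 5 + 7 + 5) / 4 = 22/4 = 5.5
  mean(V) = (7 + 5 + 8 + 1) / 4 = 21/4 = 5.25

Step 2 — sample variances and covariances s[i,j] = (1/(n-1)) · Σ_k (x_{k,i} - mean_i) · (x_{k,j} - mean_j), with n-1 = 3:
  s[U,U] = ((-0.5)·(-0.5) + (-0.5)·(-0.5) + (1.5)·(1.5) + (-0.5)·(-0.5)) / 3 = 3/3 = 1
  s[U,V] = ((-0.5)·(1.75) + (-0.5)·(-0.25) + (1.5)·(2.75) + (-0.5)·(-4.25)) / 3 = 5.5/3 = 1.8333
  s[V,V] = ((1.75)·(1.75) + (-0.25)·(-0.25) + (2.75)·(2.75) + (-4.25)·(-4.25)) / 3 = 28.75/3 = 9.5833
  Sample standard deviations s_i = √(s[i,i]):
  s(U) = √(1) = 1
  s(V) = √(9.5833) = 3.0957

Step 3 — r_{ij} = s_{ij} / (s_i · s_j):
  r[U,U] = 1 (diagonal).
  r[U,V] = 1.8333 / (1 · 3.0957) = 1.8333 / 3.0957 = 0.5922
  r[V,V] = 1 (diagonal).

R is symmetric with unit diagonal. Assembling:

R = [[1, 0.5922],
 [0.5922, 1]]


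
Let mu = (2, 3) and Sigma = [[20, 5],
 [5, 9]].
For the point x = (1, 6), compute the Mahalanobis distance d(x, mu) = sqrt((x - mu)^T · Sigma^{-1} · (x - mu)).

Step 1 — centre the observation: (x - mu) = (-1, 3).

Step 2 — invert Sigma. det(Sigma) = 20·9 - (5)² = 155.
  Sigma^{-1} = (1/det) · [[d, -b], [-b, a]] = [[0.0581, -0.0323],
 [-0.0323, 0.129]].

Step 3 — form the quadratic (x - mu)^T · Sigma^{-1} · (x - mu):
  Sigma^{-1} · (x - mu) = (-0.1548, 0.4194).
  (x - mu)^T · [Sigma^{-1} · (x - mu)] = (-1)·(-0.1548) + (3)·(0.4194) = 1.4129.

Step 4 — take square root: d = √(1.4129) ≈ 1.1887.

d(x, mu) = √(1.4129) ≈ 1.1887


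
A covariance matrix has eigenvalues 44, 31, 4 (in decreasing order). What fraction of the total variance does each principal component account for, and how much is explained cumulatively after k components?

Step 1 — total variance = trace(Sigma) = Σ λ_i = 44 + 31 + 4 = 79.

Step 2 — fraction explained by component i = λ_i / Σ λ:
  PC1: 44/79 = 0.557
  PC2: 31/79 = 0.3924
  PC3: 4/79 = 0.0506

Step 3 — cumulative fraction after k components = (λ_1 + ... + λ_k) / Σ λ:
  k = 1: 44/79 = 0.557
  k = 2: (44 + 31)/79 = 75/79 = 0.9494
  k = 3: (44 + 31 + 4)/79 = 79/79 = 1

Summary (fraction, with percent):

explained: PC1 0.557 (55.7%), PC2 0.3924 (39.24%), PC3 0.0506 (5.06%);  cumulative: 0.557, 0.9494, 1


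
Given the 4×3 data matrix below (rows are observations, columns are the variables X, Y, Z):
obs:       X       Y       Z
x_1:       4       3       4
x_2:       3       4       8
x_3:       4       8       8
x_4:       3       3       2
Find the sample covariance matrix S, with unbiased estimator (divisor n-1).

Step 1 — column means:
  mean(X) = (4 + 3 + 4 + 3) / 4 = 14/4 = 3.5
  mean(Y) = (3 + 4 + 8 + 3) / 4 = 18/4 = 4.5
  mean(Z) = (4 + 8 + 8 + 2) / 4 = 22/4 = 5.5

Step 2 — sample covariance S[i,j] = (1/(n-1)) · Σ_k (x_{k,i} - mean_i) · (x_{k,j} - mean_j), with n-1 = 3.
  S[X,X] = ((0.5)·(0.5) + (-0.5)·(-0.5) + (0.5)·(0.5) + (-0.5)·(-0.5)) / 3 = 1/3 = 0.3333
  S[X,Y] = ((0.5)·(-1.5) + (-0.5)·(-0.5) + (0.5)·(3.5) + (-0.5)·(-1.5)) / 3 = 2/3 = 0.6667
  S[X,Z] = ((0.5)·(-1.5) + (-0.5)·(2.5) + (0.5)·(2.5) + (-0.5)·(-3.5)) / 3 = 1/3 = 0.3333
  S[Y,Y] = ((-1.5)·(-1.5) + (-0.5)·(-0.5) + (3.5)·(3.5) + (-1.5)·(-1.5)) / 3 = 17/3 = 5.6667
  S[Y,Z] = ((-1.5)·(-1.5) + (-0.5)·(2.5) + (3.5)·(2.5) + (-1.5)·(-3.5)) / 3 = 15/3 = 5
  S[Z,Z] = ((-1.5)·(-1.5) + (2.5)·(2.5) + (2.5)·(2.5) + (-3.5)·(-3.5)) / 3 = 27/3 = 9

S is symmetric (S[j,i] = S[i,j]). Assembling:

S = [[0.3333, 0.6667, 0.3333],
 [0.6667, 5.6667, 5],
 [0.3333, 5, 9]]
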